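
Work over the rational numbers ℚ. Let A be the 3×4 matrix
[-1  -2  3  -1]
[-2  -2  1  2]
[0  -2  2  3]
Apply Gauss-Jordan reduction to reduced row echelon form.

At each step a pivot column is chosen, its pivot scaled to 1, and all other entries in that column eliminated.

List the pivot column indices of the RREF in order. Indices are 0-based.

pivot columns: 0, 1, 2

[1] R0 /= -1  ⇒  (1, 2, -3, 1)
     R1 -= -2·R0  ⇒  (0, 2, -5, 4)
[2] R1 /= 2  ⇒  (0, 1, -5/2, 2)
     R0 -= 2·R1  ⇒  (1, 0, 2, -3)
     R2 -= -2·R1  ⇒  (0, 0, -3, 7)
[3] R2 /= -3  ⇒  (0, 0, 1, -7/3)
     R0 -= 2·R2  ⇒  (1, 0, 0, 5/3)
     R1 -= -5/2·R2  ⇒  (0, 1, 0, -23/6)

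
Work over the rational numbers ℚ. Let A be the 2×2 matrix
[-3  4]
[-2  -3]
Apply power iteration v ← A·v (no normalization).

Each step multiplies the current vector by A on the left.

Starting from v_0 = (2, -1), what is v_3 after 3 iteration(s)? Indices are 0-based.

v_0 = (2, -1).
v_1 = A·v_0 = (-10, -1).
v_2 = A·v_1 = (26, 23).
v_3 = A·v_2 = (14, -121).

v_3 = (14, -121)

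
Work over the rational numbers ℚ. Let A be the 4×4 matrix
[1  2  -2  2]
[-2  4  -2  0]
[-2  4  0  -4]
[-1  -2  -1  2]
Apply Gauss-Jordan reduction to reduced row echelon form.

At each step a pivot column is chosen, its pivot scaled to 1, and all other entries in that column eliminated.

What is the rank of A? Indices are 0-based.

rank = 4

step 1: normalize row 0 (÷1) = (1, 2, -2, 2)
  row 1: subtract -2×row0 = (0, 8, -6, 4)
  row 2: subtract -2×row0 = (0, 8, -4, 0)
  row 3: subtract -1×row0 = (0, 0, -3, 4)
step 2: normalize row 1 (÷8) = (0, 1, -3/4, 1/2)
  row 0: subtract 2×row1 = (1, 0, -1/2, 1)
  row 2: subtract 8×row1 = (0, 0, 2, -4)
step 3: normalize row 2 (÷2) = (0, 0, 1, -2)
  row 0: subtract -1/2×row2 = (1, 0, 0, 0)
  row 1: subtract -3/4×row2 = (0, 1, 0, -1)
  row 3: subtract -3×row2 = (0, 0, 0, -2)
step 4: normalize row 3 (÷-2) = (0, 0, 0, 1)
  row 1: subtract -1×row3 = (0, 1, 0, 0)
  row 2: subtract -2×row3 = (0, 0, 1, 0)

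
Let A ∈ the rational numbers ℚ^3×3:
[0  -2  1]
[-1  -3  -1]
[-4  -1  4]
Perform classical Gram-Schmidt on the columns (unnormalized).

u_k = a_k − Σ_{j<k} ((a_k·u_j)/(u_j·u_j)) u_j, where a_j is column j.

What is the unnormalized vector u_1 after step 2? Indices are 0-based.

u_1 = (-2, -44/17, 11/17)

Step 1: u_0 = a_0 = (0, -1, -4).
Step 2: u_1 = a_1 − (7/17)·u_0 = (-2, -44/17, 11/17).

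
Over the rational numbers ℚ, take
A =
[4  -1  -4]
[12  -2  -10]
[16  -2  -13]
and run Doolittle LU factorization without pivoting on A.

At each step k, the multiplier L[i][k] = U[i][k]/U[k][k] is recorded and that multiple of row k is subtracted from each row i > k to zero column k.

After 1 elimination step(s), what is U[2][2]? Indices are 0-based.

U[2][2] = 3

[col 0] pivot 4
  R1 -= 3*R0 → (0, 1, 2)  (L[1][0] := 3)
  R2 -= 4*R0 → (0, 2, 3)  (L[2][0] := 4)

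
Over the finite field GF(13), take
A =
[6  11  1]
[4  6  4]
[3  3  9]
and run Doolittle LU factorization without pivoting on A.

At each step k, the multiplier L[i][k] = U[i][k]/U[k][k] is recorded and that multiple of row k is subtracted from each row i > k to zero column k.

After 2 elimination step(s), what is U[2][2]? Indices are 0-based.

U[2][2] = 12

k=0: U[0][0]=6
  eliminate (1,0): mult=5, new row 1: (0, 3, 12); set L[1][0]=5
  eliminate (2,0): mult=7, new row 2: (0, 4, 2); set L[2][0]=7
k=1: U[1][1]=3
  eliminate (2,1): mult=10, new row 2: (0, 0, 12); set L[2][1]=10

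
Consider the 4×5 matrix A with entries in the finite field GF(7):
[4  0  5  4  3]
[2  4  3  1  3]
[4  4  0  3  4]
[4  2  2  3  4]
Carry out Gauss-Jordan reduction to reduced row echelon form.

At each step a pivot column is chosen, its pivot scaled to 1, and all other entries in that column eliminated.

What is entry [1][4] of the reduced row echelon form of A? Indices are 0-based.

M[1][4] = 2

step 1: normalize row 0 (÷4) = (1, 0, 3, 1, 6)
  row 1: subtract 2×row0 = (0, 4, 4, 6, 5)
  row 2: subtract 4×row0 = (0, 4, 2, 6, 1)
  row 3: subtract 4×row0 = (0, 2, 4, 6, 1)
step 2: normalize row 1 (÷4) = (0, 1, 1, 5, 3)
  row 2: subtract 4×row1 = (0, 0, 5, 0, 3)
  row 3: subtract 2×row1 = (0, 0, 2, 3, 2)
step 3: normalize row 2 (÷5) = (0, 0, 1, 0, 2)
  row 0: subtract 3×row2 = (1, 0, 0, 1, 0)
  row 1: subtract 1×row2 = (0, 1, 0, 5, 1)
  row 3: subtract 2×row2 = (0, 0, 0, 3, 5)
step 4: normalize row 3 (÷3) = (0, 0, 0, 1, 4)
  row 0: subtract 1×row3 = (1, 0, 0, 0, 3)
  row 1: subtract 5×row3 = (0, 1, 0, 0, 2)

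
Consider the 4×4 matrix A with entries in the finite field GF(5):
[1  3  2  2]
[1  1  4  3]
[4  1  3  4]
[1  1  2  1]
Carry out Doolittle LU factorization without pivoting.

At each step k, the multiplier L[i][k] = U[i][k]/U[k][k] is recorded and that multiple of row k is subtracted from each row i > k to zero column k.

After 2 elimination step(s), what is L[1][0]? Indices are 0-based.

Step 1: pivot at (0,0) is 1.
  row1 ← row1 − (1)·row0  ⇒  L[1][0]=1, U row1=(0, 3, 2, 1)
  row2 ← row2 − (4)·row0  ⇒  L[2][0]=4, U row2=(0, 4, 0, 1)
  row3 ← row3 − (1)·row0  ⇒  L[3][0]=1, U row3=(0, 3, 0, 4)
Step 2: pivot at (1,1) is 3.
  row2 ← row2 − (3)·row1  ⇒  L[2][1]=3, U row2=(0, 0, 4, 3)
  row3 ← row3 − (1)·row1  ⇒  L[3][1]=1, U row3=(0, 0, 3, 3)

L[1][0] = 1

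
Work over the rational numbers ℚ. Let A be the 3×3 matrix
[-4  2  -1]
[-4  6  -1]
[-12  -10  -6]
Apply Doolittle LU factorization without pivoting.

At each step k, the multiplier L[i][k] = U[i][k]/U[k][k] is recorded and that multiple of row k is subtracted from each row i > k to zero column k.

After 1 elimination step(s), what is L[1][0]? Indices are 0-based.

Step 1: pivot at (0,0) is -4.
  row1 ← row1 − (1)·row0  ⇒  L[1][0]=1, U row1=(0, 4, 0)
  row2 ← row2 − (3)·row0  ⇒  L[2][0]=3, U row2=(0, -16, -3)

L[1][0] = 1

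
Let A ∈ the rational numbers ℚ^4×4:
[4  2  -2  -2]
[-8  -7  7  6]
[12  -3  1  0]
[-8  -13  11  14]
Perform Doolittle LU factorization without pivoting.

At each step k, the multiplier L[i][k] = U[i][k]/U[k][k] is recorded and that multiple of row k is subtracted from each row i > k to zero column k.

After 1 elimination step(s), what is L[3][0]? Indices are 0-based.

L[3][0] = -2

[col 0] pivot 4
  R1 -= -2*R0 → (0, -3, 3, 2)  (L[1][0] := -2)
  R2 -= 3*R0 → (0, -9, 7, 6)  (L[2][0] := 3)
  R3 -= -2*R0 → (0, -9, 7, 10)  (L[3][0] := -2)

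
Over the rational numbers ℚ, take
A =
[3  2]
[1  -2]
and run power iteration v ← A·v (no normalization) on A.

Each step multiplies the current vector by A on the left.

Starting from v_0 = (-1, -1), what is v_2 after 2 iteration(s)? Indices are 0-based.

v_0 = (-1, -1).
v_1 = A·v_0 = (-5, 1).
v_2 = A·v_1 = (-13, -7).

v_2 = (-13, -7)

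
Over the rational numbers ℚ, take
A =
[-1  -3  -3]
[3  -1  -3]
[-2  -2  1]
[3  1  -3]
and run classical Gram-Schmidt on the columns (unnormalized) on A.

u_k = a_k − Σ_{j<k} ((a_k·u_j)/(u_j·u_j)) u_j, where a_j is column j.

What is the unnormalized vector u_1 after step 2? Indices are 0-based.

u_1 = (-62/23, -44/23, -32/23, 2/23)

Step 1: u_0 = a_0 = (-1, 3, -2, 3).
Step 2: u_1 = a_1 − (7/23)·u_0 = (-62/23, -44/23, -32/23, 2/23).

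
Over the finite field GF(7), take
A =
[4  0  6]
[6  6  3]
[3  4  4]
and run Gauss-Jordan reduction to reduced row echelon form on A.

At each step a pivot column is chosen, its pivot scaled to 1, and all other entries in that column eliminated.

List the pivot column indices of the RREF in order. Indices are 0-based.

[1] R0 /= 4  ⇒  (1, 0, 5)
     R1 -= 6·R0  ⇒  (0, 6, 1)
     R2 -= 3·R0  ⇒  (0, 4, 3)
[2] R1 /= 6  ⇒  (0, 1, 6)
     R2 -= 4·R1  ⇒  (0, 0, 0)
column 2 empty below row 2

pivot columns: 0, 1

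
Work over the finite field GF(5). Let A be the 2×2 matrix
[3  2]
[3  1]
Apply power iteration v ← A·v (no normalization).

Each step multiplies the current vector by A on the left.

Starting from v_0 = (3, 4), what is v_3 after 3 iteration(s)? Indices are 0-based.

v_3 = (4, 0)

v_0 = (3, 4).
v_1 = A·v_0 = (2, 3).
v_2 = A·v_1 = (2, 4).
v_3 = A·v_2 = (4, 0).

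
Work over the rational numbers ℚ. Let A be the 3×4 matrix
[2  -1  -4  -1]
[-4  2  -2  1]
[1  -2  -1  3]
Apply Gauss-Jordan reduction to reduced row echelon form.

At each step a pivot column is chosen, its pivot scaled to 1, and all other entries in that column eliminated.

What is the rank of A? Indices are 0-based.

[1] R0 /= 2  ⇒  (1, -1/2, -2, -1/2)
     R1 -= -4·R0  ⇒  (0, 0, -10, -1)
     R2 -= 1·R0  ⇒  (0, -3/2, 1, 7/2)
[2] R1 <-> R2
[2] R1 /= -3/2  ⇒  (0, 1, -2/3, -7/3)
     R0 -= -1/2·R1  ⇒  (1, 0, -7/3, -5/3)
[3] R2 /= -10  ⇒  (0, 0, 1, 1/10)
     R0 -= -7/3·R2  ⇒  (1, 0, 0, -43/30)
     R1 -= -2/3·R2  ⇒  (0, 1, 0, -34/15)

rank = 3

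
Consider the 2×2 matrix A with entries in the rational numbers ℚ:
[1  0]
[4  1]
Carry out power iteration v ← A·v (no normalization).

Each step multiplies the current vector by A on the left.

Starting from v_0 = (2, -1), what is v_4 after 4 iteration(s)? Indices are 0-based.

v_0 = (2, -1).
v_1 = A·v_0 = (2, 7).
v_2 = A·v_1 = (2, 15).
v_3 = A·v_2 = (2, 23).
v_4 = A·v_3 = (2, 31).

v_4 = (2, 31)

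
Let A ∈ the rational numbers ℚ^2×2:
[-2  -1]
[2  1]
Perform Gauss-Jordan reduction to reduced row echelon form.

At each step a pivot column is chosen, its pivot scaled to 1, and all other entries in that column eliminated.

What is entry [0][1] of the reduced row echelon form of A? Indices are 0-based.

M[0][1] = 1/2

[1] R0 /= -2  ⇒  (1, 1/2)
     R1 -= 2·R0  ⇒  (0, 0)
column 1 empty below row 1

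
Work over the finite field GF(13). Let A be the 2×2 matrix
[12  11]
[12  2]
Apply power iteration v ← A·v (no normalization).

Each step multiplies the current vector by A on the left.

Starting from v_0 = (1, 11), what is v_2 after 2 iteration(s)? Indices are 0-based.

v_2 = (7, 0)

v_0 = (1, 11).
v_1 = A·v_0 = (3, 8).
v_2 = A·v_1 = (7, 0).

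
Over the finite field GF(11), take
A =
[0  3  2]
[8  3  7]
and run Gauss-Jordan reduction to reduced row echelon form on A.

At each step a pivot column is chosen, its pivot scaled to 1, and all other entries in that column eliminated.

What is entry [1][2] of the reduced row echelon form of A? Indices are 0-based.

M[1][2] = 8

[1] R0 <-> R1
[1] R0 /= 8  ⇒  (1, 10, 5)
[2] R1 /= 3  ⇒  (0, 1, 8)
     R0 -= 10·R1  ⇒  (1, 0, 2)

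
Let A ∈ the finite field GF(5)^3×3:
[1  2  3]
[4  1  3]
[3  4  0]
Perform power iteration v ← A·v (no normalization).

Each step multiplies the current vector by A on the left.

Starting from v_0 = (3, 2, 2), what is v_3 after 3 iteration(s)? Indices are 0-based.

v_3 = (2, 1, 4)

v_0 = (3, 2, 2).
v_1 = A·v_0 = (3, 0, 2).
v_2 = A·v_1 = (4, 3, 4).
v_3 = A·v_2 = (2, 1, 4).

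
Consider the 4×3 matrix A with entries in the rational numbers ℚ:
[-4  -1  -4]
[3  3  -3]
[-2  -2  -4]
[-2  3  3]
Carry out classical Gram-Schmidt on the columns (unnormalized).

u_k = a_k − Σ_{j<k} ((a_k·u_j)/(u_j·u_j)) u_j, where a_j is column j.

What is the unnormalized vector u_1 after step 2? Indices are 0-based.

u_1 = (1/3, 2, -4/3, 11/3)

Step 1: u_0 = a_0 = (-4, 3, -2, -2).
Step 2: u_1 = a_1 − (1/3)·u_0 = (1/3, 2, -4/3, 11/3).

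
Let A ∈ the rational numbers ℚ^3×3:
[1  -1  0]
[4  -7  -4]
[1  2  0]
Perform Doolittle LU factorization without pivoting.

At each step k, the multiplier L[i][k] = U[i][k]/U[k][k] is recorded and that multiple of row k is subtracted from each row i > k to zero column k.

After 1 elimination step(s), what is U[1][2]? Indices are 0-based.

U[1][2] = -4

Step 1: pivot at (0,0) is 1.
  row1 ← row1 − (4)·row0  ⇒  L[1][0]=4, U row1=(0, -3, -4)
  row2 ← row2 − (1)·row0  ⇒  L[2][0]=1, U row2=(0, 3, 0)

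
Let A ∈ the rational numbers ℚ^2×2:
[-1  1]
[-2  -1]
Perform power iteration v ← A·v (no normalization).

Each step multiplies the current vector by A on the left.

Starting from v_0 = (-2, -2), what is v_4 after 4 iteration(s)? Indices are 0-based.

v_4 = (6, 30)

v_0 = (-2, -2).
v_1 = A·v_0 = (0, 6).
v_2 = A·v_1 = (6, -6).
v_3 = A·v_2 = (-12, -6).
v_4 = A·v_3 = (6, 30).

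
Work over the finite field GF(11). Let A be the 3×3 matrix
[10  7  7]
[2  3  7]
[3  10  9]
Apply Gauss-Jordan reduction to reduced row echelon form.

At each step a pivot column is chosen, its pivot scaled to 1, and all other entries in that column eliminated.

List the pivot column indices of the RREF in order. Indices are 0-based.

pivot columns: 0, 1, 2

step 1: normalize row 0 (÷10) = (1, 4, 4)
  row 1: subtract 2×row0 = (0, 6, 10)
  row 2: subtract 3×row0 = (0, 9, 8)
step 2: normalize row 1 (÷6) = (0, 1, 9)
  row 0: subtract 4×row1 = (1, 0, 1)
  row 2: subtract 9×row1 = (0, 0, 4)
step 3: normalize row 2 (÷4) = (0, 0, 1)
  row 0: subtract 1×row2 = (1, 0, 0)
  row 1: subtract 9×row2 = (0, 1, 0)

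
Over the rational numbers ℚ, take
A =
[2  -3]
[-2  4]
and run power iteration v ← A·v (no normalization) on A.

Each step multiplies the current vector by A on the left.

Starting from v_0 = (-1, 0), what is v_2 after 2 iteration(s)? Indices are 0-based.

v_0 = (-1, 0).
v_1 = A·v_0 = (-2, 2).
v_2 = A·v_1 = (-10, 12).

v_2 = (-10, 12)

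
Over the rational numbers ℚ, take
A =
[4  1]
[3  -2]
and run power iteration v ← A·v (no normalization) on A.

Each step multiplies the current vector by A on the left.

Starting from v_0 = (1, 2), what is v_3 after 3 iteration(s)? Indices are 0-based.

v_3 = (112, 29)

v_0 = (1, 2).
v_1 = A·v_0 = (6, -1).
v_2 = A·v_1 = (23, 20).
v_3 = A·v_2 = (112, 29).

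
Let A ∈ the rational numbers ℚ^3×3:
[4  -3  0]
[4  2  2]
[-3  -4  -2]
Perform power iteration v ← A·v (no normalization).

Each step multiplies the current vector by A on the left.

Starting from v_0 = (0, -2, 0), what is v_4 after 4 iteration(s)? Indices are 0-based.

v_4 = (-324, 136, -432)

v_0 = (0, -2, 0).
v_1 = A·v_0 = (6, -4, 8).
v_2 = A·v_1 = (36, 32, -18).
v_3 = A·v_2 = (48, 172, -200).
v_4 = A·v_3 = (-324, 136, -432).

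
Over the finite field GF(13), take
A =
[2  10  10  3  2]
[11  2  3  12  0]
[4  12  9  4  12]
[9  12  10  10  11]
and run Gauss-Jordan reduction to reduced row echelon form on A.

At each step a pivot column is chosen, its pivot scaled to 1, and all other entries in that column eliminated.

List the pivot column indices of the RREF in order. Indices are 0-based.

pivot columns: 0, 1, 2, 3

step 1: normalize row 0 (÷2) = (1, 5, 5, 8, 1)
  row 1: subtract 11×row0 = (0, 12, 0, 2, 2)
  row 2: subtract 4×row0 = (0, 5, 2, 11, 8)
  row 3: subtract 9×row0 = (0, 6, 4, 3, 2)
step 2: normalize row 1 (÷12) = (0, 1, 0, 11, 11)
  row 0: subtract 5×row1 = (1, 0, 5, 5, 11)
  row 2: subtract 5×row1 = (0, 0, 2, 8, 5)
  row 3: subtract 6×row1 = (0, 0, 4, 2, 1)
step 3: normalize row 2 (÷2) = (0, 0, 1, 4, 9)
  row 0: subtract 5×row2 = (1, 0, 0, 11, 5)
  row 3: subtract 4×row2 = (0, 0, 0, 12, 4)
step 4: normalize row 3 (÷12) = (0, 0, 0, 1, 9)
  row 0: subtract 11×row3 = (1, 0, 0, 0, 10)
  row 1: subtract 11×row3 = (0, 1, 0, 0, 3)
  row 2: subtract 4×row3 = (0, 0, 1, 0, 12)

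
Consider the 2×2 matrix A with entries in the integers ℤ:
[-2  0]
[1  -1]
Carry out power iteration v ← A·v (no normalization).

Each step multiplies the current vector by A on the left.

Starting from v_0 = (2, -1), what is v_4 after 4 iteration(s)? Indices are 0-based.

v_4 = (32, -31)

v_0 = (2, -1).
v_1 = A·v_0 = (-4, 3).
v_2 = A·v_1 = (8, -7).
v_3 = A·v_2 = (-16, 15).
v_4 = A·v_3 = (32, -31).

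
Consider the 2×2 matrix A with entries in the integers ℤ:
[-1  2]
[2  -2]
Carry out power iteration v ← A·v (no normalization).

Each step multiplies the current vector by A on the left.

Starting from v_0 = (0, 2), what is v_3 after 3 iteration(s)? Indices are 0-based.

v_0 = (0, 2).
v_1 = A·v_0 = (4, -4).
v_2 = A·v_1 = (-12, 16).
v_3 = A·v_2 = (44, -56).

v_3 = (44, -56)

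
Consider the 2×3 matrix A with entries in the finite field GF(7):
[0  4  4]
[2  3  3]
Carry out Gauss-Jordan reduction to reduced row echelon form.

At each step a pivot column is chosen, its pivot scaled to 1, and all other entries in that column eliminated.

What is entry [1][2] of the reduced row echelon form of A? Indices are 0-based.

[1] R0 <-> R1
[1] R0 /= 2  ⇒  (1, 5, 5)
[2] R1 /= 4  ⇒  (0, 1, 1)
     R0 -= 5·R1  ⇒  (1, 0, 0)

M[1][2] = 1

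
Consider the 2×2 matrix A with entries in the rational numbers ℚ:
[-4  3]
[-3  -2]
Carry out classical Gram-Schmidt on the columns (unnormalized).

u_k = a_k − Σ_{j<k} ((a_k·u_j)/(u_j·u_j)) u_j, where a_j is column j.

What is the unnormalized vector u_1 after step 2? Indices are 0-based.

u_1 = (51/25, -68/25)

Step 1: u_0 = a_0 = (-4, -3).
Step 2: u_1 = a_1 − (-6/25)·u_0 = (51/25, -68/25).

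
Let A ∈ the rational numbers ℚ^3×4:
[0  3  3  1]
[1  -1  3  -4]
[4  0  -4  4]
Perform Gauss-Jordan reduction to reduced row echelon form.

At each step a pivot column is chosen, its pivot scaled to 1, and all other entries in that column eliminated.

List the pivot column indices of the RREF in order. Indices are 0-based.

pivot(0,0): swap R0↔R1
pivot(0,0)=1: scale R0 → (1, -1, 3, -4)
  clear (2,0): R2 −= (4)R0 → (0, 4, -16, 20)
pivot(1,1)=3: scale R1 → (0, 1, 1, 1/3)
  clear (0,1): R0 −= (-1)R1 → (1, 0, 4, -11/3)
  clear (2,1): R2 −= (4)R1 → (0, 0, -20, 56/3)
pivot(2,2)=-20: scale R2 → (0, 0, 1, -14/15)
  clear (0,2): R0 −= (4)R2 → (1, 0, 0, 1/15)
  clear (1,2): R1 −= (1)R2 → (0, 1, 0, 19/15)

pivot columns: 0, 1, 2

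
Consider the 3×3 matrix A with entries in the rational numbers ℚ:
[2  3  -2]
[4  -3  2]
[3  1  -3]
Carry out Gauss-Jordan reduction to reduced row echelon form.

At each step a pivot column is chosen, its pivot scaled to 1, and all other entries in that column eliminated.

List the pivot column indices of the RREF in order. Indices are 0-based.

pivot columns: 0, 1, 2

[1] R0 /= 2  ⇒  (1, 3/2, -1)
     R1 -= 4·R0  ⇒  (0, -9, 6)
     R2 -= 3·R0  ⇒  (0, -7/2, 0)
[2] R1 /= -9  ⇒  (0, 1, -2/3)
     R0 -= 3/2·R1  ⇒  (1, 0, 0)
     R2 -= -7/2·R1  ⇒  (0, 0, -7/3)
[3] R2 /= -7/3  ⇒  (0, 0, 1)
     R1 -= -2/3·R2  ⇒  (0, 1, 0)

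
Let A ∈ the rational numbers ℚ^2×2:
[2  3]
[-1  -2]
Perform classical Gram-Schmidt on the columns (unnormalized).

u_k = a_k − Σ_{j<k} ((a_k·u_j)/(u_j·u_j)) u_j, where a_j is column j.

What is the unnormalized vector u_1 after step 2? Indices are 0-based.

Step 1: u_0 = a_0 = (2, -1).
Step 2: u_1 = a_1 − (8/5)·u_0 = (-1/5, -2/5).

u_1 = (-1/5, -2/5)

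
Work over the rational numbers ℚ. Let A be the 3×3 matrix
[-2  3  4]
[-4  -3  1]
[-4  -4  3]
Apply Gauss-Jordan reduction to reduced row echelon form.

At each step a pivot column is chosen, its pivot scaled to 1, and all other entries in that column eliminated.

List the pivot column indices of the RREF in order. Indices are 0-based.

pivot columns: 0, 1, 2

pivot(0,0)=-2: scale R0 → (1, -3/2, -2)
  clear (1,0): R1 −= (-4)R0 → (0, -9, -7)
  clear (2,0): R2 −= (-4)R0 → (0, -10, -5)
pivot(1,1)=-9: scale R1 → (0, 1, 7/9)
  clear (0,1): R0 −= (-3/2)R1 → (1, 0, -5/6)
  clear (2,1): R2 −= (-10)R1 → (0, 0, 25/9)
pivot(2,2)=25/9: scale R2 → (0, 0, 1)
  clear (0,2): R0 −= (-5/6)R2 → (1, 0, 0)
  clear (1,2): R1 −= (7/9)R2 → (0, 1, 0)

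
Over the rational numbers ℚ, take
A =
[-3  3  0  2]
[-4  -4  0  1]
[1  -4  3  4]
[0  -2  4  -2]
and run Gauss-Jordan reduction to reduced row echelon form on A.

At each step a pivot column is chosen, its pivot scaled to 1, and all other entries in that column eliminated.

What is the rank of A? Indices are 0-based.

[1] R0 /= -3  ⇒  (1, -1, 0, -2/3)
     R1 -= -4·R0  ⇒  (0, -8, 0, -5/3)
     R2 -= 1·R0  ⇒  (0, -3, 3, 14/3)
[2] R1 /= -8  ⇒  (0, 1, 0, 5/24)
     R0 -= -1·R1  ⇒  (1, 0, 0, -11/24)
     R2 -= -3·R1  ⇒  (0, 0, 3, 127/24)
     R3 -= -2·R1  ⇒  (0, 0, 4, -19/12)
[3] R2 /= 3  ⇒  (0, 0, 1, 127/72)
     R3 -= 4·R2  ⇒  (0, 0, 0, -311/36)
[4] R3 /= -311/36  ⇒  (0, 0, 0, 1)
     R0 -= -11/24·R3  ⇒  (1, 0, 0, 0)
     R1 -= 5/24·R3  ⇒  (0, 1, 0, 0)
     R2 -= 127/72·R3  ⇒  (0, 0, 1, 0)

rank = 4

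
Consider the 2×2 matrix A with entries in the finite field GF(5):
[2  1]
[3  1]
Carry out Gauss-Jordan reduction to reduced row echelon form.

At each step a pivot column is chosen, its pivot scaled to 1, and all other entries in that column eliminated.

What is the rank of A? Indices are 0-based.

step 1: normalize row 0 (÷2) = (1, 3)
  row 1: subtract 3×row0 = (0, 2)
step 2: normalize row 1 (÷2) = (0, 1)
  row 0: subtract 3×row1 = (1, 0)

rank = 2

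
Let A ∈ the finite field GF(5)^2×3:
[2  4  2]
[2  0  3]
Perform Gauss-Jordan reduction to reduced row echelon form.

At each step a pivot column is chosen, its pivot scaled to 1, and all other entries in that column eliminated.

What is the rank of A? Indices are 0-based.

rank = 2

pivot(0,0)=2: scale R0 → (1, 2, 1)
  clear (1,0): R1 −= (2)R0 → (0, 1, 1)
pivot(1,1)=1: scale R1 → (0, 1, 1)
  clear (0,1): R0 −= (2)R1 → (1, 0, 4)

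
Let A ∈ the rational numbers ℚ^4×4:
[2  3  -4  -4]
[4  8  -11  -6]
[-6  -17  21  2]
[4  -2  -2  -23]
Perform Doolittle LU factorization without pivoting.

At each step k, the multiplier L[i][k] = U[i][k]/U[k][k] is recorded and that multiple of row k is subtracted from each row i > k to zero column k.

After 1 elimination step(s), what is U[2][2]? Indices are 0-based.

U[2][2] = 9

k=0: U[0][0]=2
  eliminate (1,0): mult=2, new row 1: (0, 2, -3, 2); set L[1][0]=2
  eliminate (2,0): mult=-3, new row 2: (0, -8, 9, -10); set L[2][0]=-3
  eliminate (3,0): mult=2, new row 3: (0, -8, 6, -15); set L[3][0]=2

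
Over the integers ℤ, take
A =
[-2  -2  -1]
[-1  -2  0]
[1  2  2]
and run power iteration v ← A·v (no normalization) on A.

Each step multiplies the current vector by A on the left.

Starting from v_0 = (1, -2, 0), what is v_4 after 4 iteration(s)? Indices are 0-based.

v_4 = (-83, -74, 36)

v_0 = (1, -2, 0).
v_1 = A·v_0 = (2, 3, -3).
v_2 = A·v_1 = (-7, -8, 2).
v_3 = A·v_2 = (28, 23, -19).
v_4 = A·v_3 = (-83, -74, 36).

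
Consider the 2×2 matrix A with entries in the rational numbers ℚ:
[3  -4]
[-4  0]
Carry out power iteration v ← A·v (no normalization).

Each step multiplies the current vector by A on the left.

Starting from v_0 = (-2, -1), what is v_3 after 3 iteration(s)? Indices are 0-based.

v_3 = (-146, 152)

v_0 = (-2, -1).
v_1 = A·v_0 = (-2, 8).
v_2 = A·v_1 = (-38, 8).
v_3 = A·v_2 = (-146, 152).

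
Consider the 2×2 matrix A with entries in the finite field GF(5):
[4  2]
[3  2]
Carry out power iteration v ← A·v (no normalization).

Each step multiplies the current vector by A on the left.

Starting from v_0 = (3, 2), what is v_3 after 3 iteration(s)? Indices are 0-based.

v_3 = (3, 3)

v_0 = (3, 2).
v_1 = A·v_0 = (1, 3).
v_2 = A·v_1 = (0, 4).
v_3 = A·v_2 = (3, 3).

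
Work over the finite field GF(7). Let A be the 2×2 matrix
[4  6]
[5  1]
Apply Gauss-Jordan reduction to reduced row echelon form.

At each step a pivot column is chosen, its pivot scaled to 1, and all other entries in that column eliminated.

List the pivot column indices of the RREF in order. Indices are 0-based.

pivot(0,0)=4: scale R0 → (1, 5)
  clear (1,0): R1 −= (5)R0 → (0, 4)
pivot(1,1)=4: scale R1 → (0, 1)
  clear (0,1): R0 −= (5)R1 → (1, 0)

pivot columns: 0, 1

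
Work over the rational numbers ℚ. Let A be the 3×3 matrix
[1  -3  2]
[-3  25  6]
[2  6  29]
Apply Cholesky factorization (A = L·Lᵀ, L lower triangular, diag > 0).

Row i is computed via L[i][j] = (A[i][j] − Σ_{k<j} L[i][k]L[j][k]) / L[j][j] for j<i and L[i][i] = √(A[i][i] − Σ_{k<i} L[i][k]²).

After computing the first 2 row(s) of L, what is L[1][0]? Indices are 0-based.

Step 1: L[0][0] = √(1) = 1.
  L[1][0] = (-3) / L[0][0] = -3.
Step 2: L[1][1] = √(16) = 4.

L[1][0] = -3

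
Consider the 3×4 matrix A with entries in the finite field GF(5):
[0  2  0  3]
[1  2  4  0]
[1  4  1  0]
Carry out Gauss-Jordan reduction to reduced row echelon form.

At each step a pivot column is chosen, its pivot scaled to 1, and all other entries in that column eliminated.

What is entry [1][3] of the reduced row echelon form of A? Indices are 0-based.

M[1][3] = 4

step 1: exchange rows 0,1
step 1: normalize row 0 (÷1) = (1, 2, 4, 0)
  row 2: subtract 1×row0 = (0, 2, 2, 0)
step 2: normalize row 1 (÷2) = (0, 1, 0, 4)
  row 0: subtract 2×row1 = (1, 0, 4, 2)
  row 2: subtract 2×row1 = (0, 0, 2, 2)
step 3: normalize row 2 (÷2) = (0, 0, 1, 1)
  row 0: subtract 4×row2 = (1, 0, 0, 3)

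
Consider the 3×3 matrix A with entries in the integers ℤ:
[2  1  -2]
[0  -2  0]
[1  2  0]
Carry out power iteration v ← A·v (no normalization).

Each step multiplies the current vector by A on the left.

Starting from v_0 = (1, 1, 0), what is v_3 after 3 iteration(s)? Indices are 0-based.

v_0 = (1, 1, 0).
v_1 = A·v_0 = (3, -2, 3).
v_2 = A·v_1 = (-2, 4, -1).
v_3 = A·v_2 = (2, -8, 6).

v_3 = (2, -8, 6)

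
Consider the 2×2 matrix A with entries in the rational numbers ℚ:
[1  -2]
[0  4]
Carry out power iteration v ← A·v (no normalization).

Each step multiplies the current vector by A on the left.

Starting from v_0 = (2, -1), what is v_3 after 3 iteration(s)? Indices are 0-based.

v_3 = (44, -64)

v_0 = (2, -1).
v_1 = A·v_0 = (4, -4).
v_2 = A·v_1 = (12, -16).
v_3 = A·v_2 = (44, -64).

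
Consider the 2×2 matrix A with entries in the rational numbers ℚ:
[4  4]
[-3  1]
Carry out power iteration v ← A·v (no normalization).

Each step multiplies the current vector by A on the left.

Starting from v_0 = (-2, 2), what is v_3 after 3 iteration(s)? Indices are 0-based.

v_0 = (-2, 2).
v_1 = A·v_0 = (0, 8).
v_2 = A·v_1 = (32, 8).
v_3 = A·v_2 = (160, -88).

v_3 = (160, -88)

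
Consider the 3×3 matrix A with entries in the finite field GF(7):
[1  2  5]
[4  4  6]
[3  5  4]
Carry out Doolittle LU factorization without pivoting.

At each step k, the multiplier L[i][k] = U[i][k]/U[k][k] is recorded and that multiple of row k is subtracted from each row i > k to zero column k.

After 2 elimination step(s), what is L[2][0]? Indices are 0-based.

L[2][0] = 3

Step 1: pivot at (0,0) is 1.
  row1 ← row1 − (4)·row0  ⇒  L[1][0]=4, U row1=(0, 3, 0)
  row2 ← row2 − (3)·row0  ⇒  L[2][0]=3, U row2=(0, 6, 3)
Step 2: pivot at (1,1) is 3.
  row2 ← row2 − (2)·row1  ⇒  L[2][1]=2, U row2=(0, 0, 3)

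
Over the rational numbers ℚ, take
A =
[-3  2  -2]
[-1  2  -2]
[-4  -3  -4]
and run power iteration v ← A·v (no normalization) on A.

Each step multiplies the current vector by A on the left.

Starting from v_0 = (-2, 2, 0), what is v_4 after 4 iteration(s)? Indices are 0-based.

v_0 = (-2, 2, 0).
v_1 = A·v_0 = (10, 6, 2).
v_2 = A·v_1 = (-22, -2, -66).
v_3 = A·v_2 = (194, 150, 358).
v_4 = A·v_3 = (-998, -610, -2658).

v_4 = (-998, -610, -2658)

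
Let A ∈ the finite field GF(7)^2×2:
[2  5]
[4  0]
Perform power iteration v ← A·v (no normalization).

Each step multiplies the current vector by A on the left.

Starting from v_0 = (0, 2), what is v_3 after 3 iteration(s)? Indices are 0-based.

v_0 = (0, 2).
v_1 = A·v_0 = (3, 0).
v_2 = A·v_1 = (6, 5).
v_3 = A·v_2 = (2, 3).

v_3 = (2, 3)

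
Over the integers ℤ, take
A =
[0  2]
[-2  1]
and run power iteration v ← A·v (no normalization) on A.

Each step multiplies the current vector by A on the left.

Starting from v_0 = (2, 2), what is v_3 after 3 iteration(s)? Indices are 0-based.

v_3 = (-20, -2)

v_0 = (2, 2).
v_1 = A·v_0 = (4, -2).
v_2 = A·v_1 = (-4, -10).
v_3 = A·v_2 = (-20, -2).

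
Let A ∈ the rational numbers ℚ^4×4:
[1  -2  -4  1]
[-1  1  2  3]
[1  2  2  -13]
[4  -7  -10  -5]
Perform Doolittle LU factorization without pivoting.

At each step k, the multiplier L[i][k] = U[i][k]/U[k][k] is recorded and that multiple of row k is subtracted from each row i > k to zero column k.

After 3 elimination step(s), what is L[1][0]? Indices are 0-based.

L[1][0] = -1

[col 0] pivot 1
  R1 -= -1*R0 → (0, -1, -2, 4)  (L[1][0] := -1)
  R2 -= 1*R0 → (0, 4, 6, -14)  (L[2][0] := 1)
  R3 -= 4*R0 → (0, 1, 6, -9)  (L[3][0] := 4)
[col 1] pivot -1
  R2 -= -4*R1 → (0, 0, -2, 2)  (L[2][1] := -4)
  R3 -= -1*R1 → (0, 0, 4, -5)  (L[3][1] := -1)
[col 2] pivot -2
  R3 -= -2*R2 → (0, 0, 0, -1)  (L[3][2] := -2)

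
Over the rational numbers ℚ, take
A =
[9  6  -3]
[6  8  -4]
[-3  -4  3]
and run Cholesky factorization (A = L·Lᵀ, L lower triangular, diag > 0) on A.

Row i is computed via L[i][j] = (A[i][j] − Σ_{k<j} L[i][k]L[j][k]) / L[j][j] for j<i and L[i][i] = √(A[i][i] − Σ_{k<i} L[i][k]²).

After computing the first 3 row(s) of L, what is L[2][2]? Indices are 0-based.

L[2][2] = 1

Step 1: L[0][0] = √(9) = 3.
  L[1][0] = (6) / L[0][0] = 2.
Step 2: L[1][1] = √(4) = 2.
  L[2][0] = (-3) / L[0][0] = -1.
  L[2][1] = (-2) / L[1][1] = -1.
Step 3: L[2][2] = √(1) = 1.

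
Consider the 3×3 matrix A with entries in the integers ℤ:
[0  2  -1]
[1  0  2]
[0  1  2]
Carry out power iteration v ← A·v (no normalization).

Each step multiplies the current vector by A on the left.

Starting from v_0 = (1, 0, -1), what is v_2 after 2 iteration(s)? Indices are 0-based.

v_2 = (0, -3, -5)

v_0 = (1, 0, -1).
v_1 = A·v_0 = (1, -1, -2).
v_2 = A·v_1 = (0, -3, -5).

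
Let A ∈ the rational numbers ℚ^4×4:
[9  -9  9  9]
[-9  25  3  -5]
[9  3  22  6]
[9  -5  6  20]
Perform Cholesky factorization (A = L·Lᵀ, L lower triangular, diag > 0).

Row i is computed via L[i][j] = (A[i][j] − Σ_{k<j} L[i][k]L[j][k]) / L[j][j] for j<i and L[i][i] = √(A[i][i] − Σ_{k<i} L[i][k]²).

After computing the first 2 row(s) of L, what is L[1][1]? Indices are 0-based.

L[1][1] = 4

Step 1: L[0][0] = √(9) = 3.
  L[1][0] = (-9) / L[0][0] = -3.
Step 2: L[1][1] = √(16) = 4.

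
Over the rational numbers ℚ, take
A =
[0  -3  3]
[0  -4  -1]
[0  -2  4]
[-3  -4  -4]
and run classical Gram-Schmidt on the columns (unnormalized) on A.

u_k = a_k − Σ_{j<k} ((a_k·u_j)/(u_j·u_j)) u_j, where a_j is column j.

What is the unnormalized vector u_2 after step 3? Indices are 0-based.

u_2 = (48/29, -81/29, 90/29, 0)

Step 1: u_0 = a_0 = (0, 0, 0, -3).
Step 2: u_1 = a_1 − (4/3)·u_0 = (-3, -4, -2, 0).
Step 3: u_2 = a_2 − (4/3)·u_0 − (-13/29)·u_1 = (48/29, -81/29, 90/29, 0).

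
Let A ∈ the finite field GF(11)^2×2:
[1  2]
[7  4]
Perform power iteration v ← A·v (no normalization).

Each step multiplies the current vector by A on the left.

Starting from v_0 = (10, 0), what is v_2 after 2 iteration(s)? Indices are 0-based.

v_0 = (10, 0).
v_1 = A·v_0 = (10, 4).
v_2 = A·v_1 = (7, 9).

v_2 = (7, 9)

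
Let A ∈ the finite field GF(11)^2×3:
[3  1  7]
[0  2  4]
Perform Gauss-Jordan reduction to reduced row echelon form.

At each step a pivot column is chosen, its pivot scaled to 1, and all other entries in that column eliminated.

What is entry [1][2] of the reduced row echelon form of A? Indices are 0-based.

[1] R0 /= 3  ⇒  (1, 4, 6)
[2] R1 /= 2  ⇒  (0, 1, 2)
     R0 -= 4·R1  ⇒  (1, 0, 9)

M[1][2] = 2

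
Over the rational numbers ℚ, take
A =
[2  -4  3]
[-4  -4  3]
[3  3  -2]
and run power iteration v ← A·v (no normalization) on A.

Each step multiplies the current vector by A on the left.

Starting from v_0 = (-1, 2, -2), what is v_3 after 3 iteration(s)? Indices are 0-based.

v_3 = (-718, -892, 646)

v_0 = (-1, 2, -2).
v_1 = A·v_0 = (-16, -10, 7).
v_2 = A·v_1 = (29, 125, -92).
v_3 = A·v_2 = (-718, -892, 646).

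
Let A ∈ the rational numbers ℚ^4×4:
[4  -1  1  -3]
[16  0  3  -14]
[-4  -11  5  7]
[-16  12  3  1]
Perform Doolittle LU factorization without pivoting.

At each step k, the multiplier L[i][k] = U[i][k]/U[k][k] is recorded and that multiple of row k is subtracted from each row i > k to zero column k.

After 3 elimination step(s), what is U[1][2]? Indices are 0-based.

U[1][2] = -1

k=0: U[0][0]=4
  eliminate (1,0): mult=4, new row 1: (0, 4, -1, -2); set L[1][0]=4
  eliminate (2,0): mult=-1, new row 2: (0, -12, 6, 4); set L[2][0]=-1
  eliminate (3,0): mult=-4, new row 3: (0, 8, 7, -11); set L[3][0]=-4
k=1: U[1][1]=4
  eliminate (2,1): mult=-3, new row 2: (0, 0, 3, -2); set L[2][1]=-3
  eliminate (3,1): mult=2, new row 3: (0, 0, 9, -7); set L[3][1]=2
k=2: U[2][2]=3
  eliminate (3,2): mult=3, new row 3: (0, 0, 0, -1); set L[3][2]=3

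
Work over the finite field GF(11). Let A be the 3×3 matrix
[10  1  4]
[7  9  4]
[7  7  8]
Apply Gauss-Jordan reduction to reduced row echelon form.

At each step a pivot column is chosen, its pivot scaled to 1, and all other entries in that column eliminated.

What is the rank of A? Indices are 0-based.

step 1: normalize row 0 (÷10) = (1, 10, 7)
  row 1: subtract 7×row0 = (0, 5, 10)
  row 2: subtract 7×row0 = (0, 3, 3)
step 2: normalize row 1 (÷5) = (0, 1, 2)
  row 0: subtract 10×row1 = (1, 0, 9)
  row 2: subtract 3×row1 = (0, 0, 8)
step 3: normalize row 2 (÷8) = (0, 0, 1)
  row 0: subtract 9×row2 = (1, 0, 0)
  row 1: subtract 2×row2 = (0, 1, 0)

rank = 3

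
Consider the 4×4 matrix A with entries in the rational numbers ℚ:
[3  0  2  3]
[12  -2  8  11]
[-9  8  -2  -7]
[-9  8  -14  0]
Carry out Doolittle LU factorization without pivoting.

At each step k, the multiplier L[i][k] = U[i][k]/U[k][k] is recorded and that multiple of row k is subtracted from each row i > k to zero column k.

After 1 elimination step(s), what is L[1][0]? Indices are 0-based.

k=0: U[0][0]=3
  eliminate (1,0): mult=4, new row 1: (0, -2, 0, -1); set L[1][0]=4
  eliminate (2,0): mult=-3, new row 2: (0, 8, 4, 2); set L[2][0]=-3
  eliminate (3,0): mult=-3, new row 3: (0, 8, -8, 9); set L[3][0]=-3

L[1][0] = 4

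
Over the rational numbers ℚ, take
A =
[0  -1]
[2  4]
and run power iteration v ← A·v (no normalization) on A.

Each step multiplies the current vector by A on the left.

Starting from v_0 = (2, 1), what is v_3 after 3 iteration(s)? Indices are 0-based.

v_3 = (-30, 104)

v_0 = (2, 1).
v_1 = A·v_0 = (-1, 8).
v_2 = A·v_1 = (-8, 30).
v_3 = A·v_2 = (-30, 104).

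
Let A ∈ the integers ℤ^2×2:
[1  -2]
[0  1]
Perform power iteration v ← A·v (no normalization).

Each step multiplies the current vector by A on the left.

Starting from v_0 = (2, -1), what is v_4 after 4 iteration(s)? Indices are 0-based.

v_0 = (2, -1).
v_1 = A·v_0 = (4, -1).
v_2 = A·v_1 = (6, -1).
v_3 = A·v_2 = (8, -1).
v_4 = A·v_3 = (10, -1).

v_4 = (10, -1)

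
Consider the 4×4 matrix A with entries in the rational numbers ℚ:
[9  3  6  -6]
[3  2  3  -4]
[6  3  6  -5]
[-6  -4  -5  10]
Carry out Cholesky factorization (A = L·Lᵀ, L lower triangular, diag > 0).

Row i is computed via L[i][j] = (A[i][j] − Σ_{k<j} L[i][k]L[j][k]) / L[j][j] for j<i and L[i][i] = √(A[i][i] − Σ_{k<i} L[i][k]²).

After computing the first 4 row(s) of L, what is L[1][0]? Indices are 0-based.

L[1][0] = 1

Step 1: L[0][0] = √(9) = 3.
  L[1][0] = (3) / L[0][0] = 1.
Step 2: L[1][1] = √(1) = 1.
  L[2][0] = (6) / L[0][0] = 2.
  L[2][1] = (1) / L[1][1] = 1.
Step 3: L[2][2] = √(1) = 1.
  L[3][0] = (-6) / L[0][0] = -2.
  L[3][1] = (-2) / L[1][1] = -2.
  L[3][2] = (1) / L[2][2] = 1.
Step 4: L[3][3] = √(1) = 1.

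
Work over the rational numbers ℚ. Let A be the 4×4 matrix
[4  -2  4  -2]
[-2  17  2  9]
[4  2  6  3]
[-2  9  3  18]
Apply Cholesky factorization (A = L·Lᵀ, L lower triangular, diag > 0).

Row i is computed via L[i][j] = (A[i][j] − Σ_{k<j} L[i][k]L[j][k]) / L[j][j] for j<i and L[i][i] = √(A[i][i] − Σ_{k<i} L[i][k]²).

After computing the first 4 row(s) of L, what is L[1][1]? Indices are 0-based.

Step 1: L[0][0] = √(4) = 2.
  L[1][0] = (-2) / L[0][0] = -1.
Step 2: L[1][1] = √(16) = 4.
  L[2][0] = (4) / L[0][0] = 2.
  L[2][1] = (4) / L[1][1] = 1.
Step 3: L[2][2] = √(1) = 1.
  L[3][0] = (-2) / L[0][0] = -1.
  L[3][1] = (8) / L[1][1] = 2.
  L[3][2] = (3) / L[2][2] = 3.
Step 4: L[3][3] = √(4) = 2.

L[1][1] = 4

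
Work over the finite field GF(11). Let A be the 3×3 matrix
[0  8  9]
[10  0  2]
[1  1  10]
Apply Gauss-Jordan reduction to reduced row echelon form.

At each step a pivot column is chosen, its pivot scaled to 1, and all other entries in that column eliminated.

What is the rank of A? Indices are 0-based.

rank = 3

step 1: exchange rows 0,1
step 1: normalize row 0 (÷10) = (1, 0, 9)
  row 2: subtract 1×row0 = (0, 1, 1)
step 2: normalize row 1 (÷8) = (0, 1, 8)
  row 2: subtract 1×row1 = (0, 0, 4)
step 3: normalize row 2 (÷4) = (0, 0, 1)
  row 0: subtract 9×row2 = (1, 0, 0)
  row 1: subtract 8×row2 = (0, 1, 0)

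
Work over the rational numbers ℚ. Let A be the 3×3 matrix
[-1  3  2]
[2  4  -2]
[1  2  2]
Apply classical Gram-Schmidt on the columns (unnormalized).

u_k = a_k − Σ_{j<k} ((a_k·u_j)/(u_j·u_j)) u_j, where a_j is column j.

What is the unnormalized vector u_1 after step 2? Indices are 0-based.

u_1 = (25/6, 5/3, 5/6)

Step 1: u_0 = a_0 = (-1, 2, 1).
Step 2: u_1 = a_1 − (7/6)·u_0 = (25/6, 5/3, 5/6).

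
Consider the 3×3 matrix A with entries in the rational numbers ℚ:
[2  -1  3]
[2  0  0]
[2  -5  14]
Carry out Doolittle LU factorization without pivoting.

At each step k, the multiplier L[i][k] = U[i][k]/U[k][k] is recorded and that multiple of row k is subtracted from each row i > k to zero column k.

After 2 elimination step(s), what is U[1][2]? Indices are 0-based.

U[1][2] = -3

[col 0] pivot 2
  R1 -= 1*R0 → (0, 1, -3)  (L[1][0] := 1)
  R2 -= 1*R0 → (0, -4, 11)  (L[2][0] := 1)
[col 1] pivot 1
  R2 -= -4*R1 → (0, 0, -1)  (L[2][1] := -4)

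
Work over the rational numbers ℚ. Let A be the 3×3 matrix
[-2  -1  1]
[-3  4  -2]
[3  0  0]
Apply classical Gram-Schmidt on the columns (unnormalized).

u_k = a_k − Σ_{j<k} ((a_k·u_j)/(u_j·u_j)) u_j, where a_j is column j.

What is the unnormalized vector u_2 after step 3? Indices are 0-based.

u_2 = (36/137, 9/137, 33/137)

Step 1: u_0 = a_0 = (-2, -3, 3).
Step 2: u_1 = a_1 − (-5/11)·u_0 = (-21/11, 29/11, 15/11).
Step 3: u_2 = a_2 − (2/11)·u_0 − (-79/137)·u_1 = (36/137, 9/137, 33/137).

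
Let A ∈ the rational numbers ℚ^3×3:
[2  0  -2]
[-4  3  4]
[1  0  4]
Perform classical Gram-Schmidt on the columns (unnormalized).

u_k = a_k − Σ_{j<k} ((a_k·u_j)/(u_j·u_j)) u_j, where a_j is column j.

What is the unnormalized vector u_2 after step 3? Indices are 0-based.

Step 1: u_0 = a_0 = (2, -4, 1).
Step 2: u_1 = a_1 − (-4/7)·u_0 = (8/7, 5/7, 4/7).
Step 3: u_2 = a_2 − (-16/21)·u_0 − (4/3)·u_1 = (-2, 0, 4).

u_2 = (-2, 0, 4)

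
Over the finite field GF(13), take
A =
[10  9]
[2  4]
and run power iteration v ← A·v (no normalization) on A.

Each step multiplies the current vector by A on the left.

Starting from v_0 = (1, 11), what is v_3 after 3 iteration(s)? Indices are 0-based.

v_3 = (3, 1)

v_0 = (1, 11).
v_1 = A·v_0 = (5, 7).
v_2 = A·v_1 = (9, 12).
v_3 = A·v_2 = (3, 1).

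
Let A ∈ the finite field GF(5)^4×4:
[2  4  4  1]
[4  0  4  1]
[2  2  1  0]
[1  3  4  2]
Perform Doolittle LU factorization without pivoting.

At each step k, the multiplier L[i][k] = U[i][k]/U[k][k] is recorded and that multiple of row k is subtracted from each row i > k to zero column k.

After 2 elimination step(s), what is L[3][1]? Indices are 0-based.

L[3][1] = 3

k=0: U[0][0]=2
  eliminate (1,0): mult=2, new row 1: (0, 2, 1, 4); set L[1][0]=2
  eliminate (2,0): mult=1, new row 2: (0, 3, 2, 4); set L[2][0]=1
  eliminate (3,0): mult=3, new row 3: (0, 1, 2, 4); set L[3][0]=3
k=1: U[1][1]=2
  eliminate (2,1): mult=4, new row 2: (0, 0, 3, 3); set L[2][1]=4
  eliminate (3,1): mult=3, new row 3: (0, 0, 4, 2); set L[3][1]=3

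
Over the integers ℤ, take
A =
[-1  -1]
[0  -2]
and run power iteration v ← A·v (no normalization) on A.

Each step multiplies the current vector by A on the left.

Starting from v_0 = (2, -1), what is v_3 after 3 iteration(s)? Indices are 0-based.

v_3 = (5, 8)

v_0 = (2, -1).
v_1 = A·v_0 = (-1, 2).
v_2 = A·v_1 = (-1, -4).
v_3 = A·v_2 = (5, 8).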